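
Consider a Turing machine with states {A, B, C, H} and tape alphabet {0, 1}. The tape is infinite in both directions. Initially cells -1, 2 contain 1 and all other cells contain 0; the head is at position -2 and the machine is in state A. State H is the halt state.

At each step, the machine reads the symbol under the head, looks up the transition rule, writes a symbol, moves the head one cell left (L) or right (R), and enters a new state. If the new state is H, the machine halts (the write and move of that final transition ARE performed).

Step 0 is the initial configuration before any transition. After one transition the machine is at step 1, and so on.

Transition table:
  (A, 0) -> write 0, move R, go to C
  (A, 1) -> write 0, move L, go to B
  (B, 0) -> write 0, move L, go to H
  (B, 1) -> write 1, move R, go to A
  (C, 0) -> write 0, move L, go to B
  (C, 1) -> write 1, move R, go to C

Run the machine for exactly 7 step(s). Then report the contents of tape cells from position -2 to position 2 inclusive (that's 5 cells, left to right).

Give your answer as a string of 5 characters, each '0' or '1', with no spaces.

Step 1: in state A at pos -2, read 0 -> (A,0)->write 0,move R,goto C. Now: state=C, head=-1, tape[-3..3]=0010010 (head:   ^)
Step 2: in state C at pos -1, read 1 -> (C,1)->write 1,move R,goto C. Now: state=C, head=0, tape[-3..3]=0010010 (head:    ^)
Step 3: in state C at pos 0, read 0 -> (C,0)->write 0,move L,goto B. Now: state=B, head=-1, tape[-3..3]=0010010 (head:   ^)
Step 4: in state B at pos -1, read 1 -> (B,1)->write 1,move R,goto A. Now: state=A, head=0, tape[-3..3]=0010010 (head:    ^)
Step 5: in state A at pos 0, read 0 -> (A,0)->write 0,move R,goto C. Now: state=C, head=1, tape[-3..3]=0010010 (head:     ^)
Step 6: in state C at pos 1, read 0 -> (C,0)->write 0,move L,goto B. Now: state=B, head=0, tape[-3..3]=0010010 (head:    ^)
Step 7: in state B at pos 0, read 0 -> (B,0)->write 0,move L,goto H. Now: state=H, head=-1, tape[-3..3]=0010010 (head:   ^)

Answer: 01001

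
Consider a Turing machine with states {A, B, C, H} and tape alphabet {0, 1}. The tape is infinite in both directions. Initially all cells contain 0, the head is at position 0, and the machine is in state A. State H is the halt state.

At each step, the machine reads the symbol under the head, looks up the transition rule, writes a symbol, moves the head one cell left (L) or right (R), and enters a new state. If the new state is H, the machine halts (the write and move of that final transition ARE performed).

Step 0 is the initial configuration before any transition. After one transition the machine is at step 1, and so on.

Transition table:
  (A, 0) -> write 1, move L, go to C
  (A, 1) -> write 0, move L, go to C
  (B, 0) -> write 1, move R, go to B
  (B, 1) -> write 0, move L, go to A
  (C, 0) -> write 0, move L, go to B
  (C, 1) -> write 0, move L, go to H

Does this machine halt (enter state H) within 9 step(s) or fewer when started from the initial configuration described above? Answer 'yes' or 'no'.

Answer: yes

Derivation:
Step 1: in state A at pos 0, read 0 -> (A,0)->write 1,move L,goto C. Now: state=C, head=-1, tape[-2..1]=0010 (head:  ^)
Step 2: in state C at pos -1, read 0 -> (C,0)->write 0,move L,goto B. Now: state=B, head=-2, tape[-3..1]=00010 (head:  ^)
Step 3: in state B at pos -2, read 0 -> (B,0)->write 1,move R,goto B. Now: state=B, head=-1, tape[-3..1]=01010 (head:   ^)
Step 4: in state B at pos -1, read 0 -> (B,0)->write 1,move R,goto B. Now: state=B, head=0, tape[-3..1]=01110 (head:    ^)
Step 5: in state B at pos 0, read 1 -> (B,1)->write 0,move L,goto A. Now: state=A, head=-1, tape[-3..1]=01100 (head:   ^)
Step 6: in state A at pos -1, read 1 -> (A,1)->write 0,move L,goto C. Now: state=C, head=-2, tape[-3..1]=01000 (head:  ^)
Step 7: in state C at pos -2, read 1 -> (C,1)->write 0,move L,goto H. Now: state=H, head=-3, tape[-4..1]=000000 (head:  ^)
State H reached at step 7; 7 <= 9 -> yes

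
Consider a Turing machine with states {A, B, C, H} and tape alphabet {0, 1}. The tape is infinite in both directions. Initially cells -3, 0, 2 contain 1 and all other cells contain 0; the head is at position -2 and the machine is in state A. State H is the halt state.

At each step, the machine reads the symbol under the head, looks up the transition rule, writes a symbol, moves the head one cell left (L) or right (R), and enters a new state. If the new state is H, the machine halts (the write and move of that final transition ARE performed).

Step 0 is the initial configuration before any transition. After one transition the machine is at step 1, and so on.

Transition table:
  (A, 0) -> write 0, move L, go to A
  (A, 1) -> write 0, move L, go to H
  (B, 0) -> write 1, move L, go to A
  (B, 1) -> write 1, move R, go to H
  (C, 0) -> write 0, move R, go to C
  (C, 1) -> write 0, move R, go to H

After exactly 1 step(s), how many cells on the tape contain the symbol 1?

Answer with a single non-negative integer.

Answer: 3

Derivation:
Step 1: in state A at pos -2, read 0 -> (A,0)->write 0,move L,goto A. Now: state=A, head=-3, tape[-4..3]=01001010 (head:  ^)
Cells containing 1 after step 1: {-3, 0, 2} -> 3 cell(s)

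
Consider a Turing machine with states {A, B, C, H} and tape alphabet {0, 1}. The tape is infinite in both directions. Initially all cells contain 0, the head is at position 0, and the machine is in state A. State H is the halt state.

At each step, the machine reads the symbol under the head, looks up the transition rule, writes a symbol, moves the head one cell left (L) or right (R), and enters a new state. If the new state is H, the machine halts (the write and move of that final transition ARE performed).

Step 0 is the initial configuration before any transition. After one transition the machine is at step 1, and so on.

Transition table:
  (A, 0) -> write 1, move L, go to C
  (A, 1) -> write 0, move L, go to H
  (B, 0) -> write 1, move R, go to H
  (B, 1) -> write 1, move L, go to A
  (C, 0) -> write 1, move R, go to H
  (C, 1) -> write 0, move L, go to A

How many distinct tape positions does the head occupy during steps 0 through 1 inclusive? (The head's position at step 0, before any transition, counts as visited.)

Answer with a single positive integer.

Answer: 2

Derivation:
Step 1: in state A at pos 0, read 0 -> (A,0)->write 1,move L,goto C. Now: state=C, head=-1, tape[-2..1]=0010 (head:  ^)
Head positions at steps 0..1: starting at 0, distinct positions visited = {-1, 0} -> 2 position(s)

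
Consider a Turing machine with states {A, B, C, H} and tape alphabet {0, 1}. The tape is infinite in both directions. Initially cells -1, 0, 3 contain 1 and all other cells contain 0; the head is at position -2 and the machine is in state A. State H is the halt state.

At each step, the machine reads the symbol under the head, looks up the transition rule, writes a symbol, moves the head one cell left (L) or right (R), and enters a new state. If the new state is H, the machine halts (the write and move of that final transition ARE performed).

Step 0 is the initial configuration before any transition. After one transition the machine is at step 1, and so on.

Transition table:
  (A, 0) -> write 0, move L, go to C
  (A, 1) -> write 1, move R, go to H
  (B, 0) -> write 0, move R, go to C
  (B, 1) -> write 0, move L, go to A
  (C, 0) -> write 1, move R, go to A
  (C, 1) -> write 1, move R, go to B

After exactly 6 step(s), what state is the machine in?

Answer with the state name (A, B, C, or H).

Step 1: in state A at pos -2, read 0 -> (A,0)->write 0,move L,goto C. Now: state=C, head=-3, tape[-4..4]=000110010 (head:  ^)
Step 2: in state C at pos -3, read 0 -> (C,0)->write 1,move R,goto A. Now: state=A, head=-2, tape[-4..4]=010110010 (head:   ^)
Step 3: in state A at pos -2, read 0 -> (A,0)->write 0,move L,goto C. Now: state=C, head=-3, tape[-4..4]=010110010 (head:  ^)
Step 4: in state C at pos -3, read 1 -> (C,1)->write 1,move R,goto B. Now: state=B, head=-2, tape[-4..4]=010110010 (head:   ^)
Step 5: in state B at pos -2, read 0 -> (B,0)->write 0,move R,goto C. Now: state=C, head=-1, tape[-4..4]=010110010 (head:    ^)
Step 6: in state C at pos -1, read 1 -> (C,1)->write 1,move R,goto B. Now: state=B, head=0, tape[-4..4]=010110010 (head:     ^)

Answer: B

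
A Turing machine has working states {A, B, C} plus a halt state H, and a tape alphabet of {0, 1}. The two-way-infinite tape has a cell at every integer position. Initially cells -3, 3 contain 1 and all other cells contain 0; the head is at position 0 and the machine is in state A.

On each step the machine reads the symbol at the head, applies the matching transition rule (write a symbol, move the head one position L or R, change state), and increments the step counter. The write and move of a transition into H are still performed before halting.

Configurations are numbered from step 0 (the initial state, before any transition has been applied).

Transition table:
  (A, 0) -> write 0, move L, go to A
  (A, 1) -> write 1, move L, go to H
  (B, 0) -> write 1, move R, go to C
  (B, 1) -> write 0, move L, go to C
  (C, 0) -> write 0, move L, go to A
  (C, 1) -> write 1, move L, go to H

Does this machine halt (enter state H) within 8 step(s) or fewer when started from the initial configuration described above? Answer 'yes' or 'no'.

Step 1: in state A at pos 0, read 0 -> (A,0)->write 0,move L,goto A. Now: state=A, head=-1, tape[-4..4]=010000010 (head:    ^)
Step 2: in state A at pos -1, read 0 -> (A,0)->write 0,move L,goto A. Now: state=A, head=-2, tape[-4..4]=010000010 (head:   ^)
Step 3: in state A at pos -2, read 0 -> (A,0)->write 0,move L,goto A. Now: state=A, head=-3, tape[-4..4]=010000010 (head:  ^)
Step 4: in state A at pos -3, read 1 -> (A,1)->write 1,move L,goto H. Now: state=H, head=-4, tape[-5..4]=0010000010 (head:  ^)
State H reached at step 4; 4 <= 8 -> yes

Answer: yes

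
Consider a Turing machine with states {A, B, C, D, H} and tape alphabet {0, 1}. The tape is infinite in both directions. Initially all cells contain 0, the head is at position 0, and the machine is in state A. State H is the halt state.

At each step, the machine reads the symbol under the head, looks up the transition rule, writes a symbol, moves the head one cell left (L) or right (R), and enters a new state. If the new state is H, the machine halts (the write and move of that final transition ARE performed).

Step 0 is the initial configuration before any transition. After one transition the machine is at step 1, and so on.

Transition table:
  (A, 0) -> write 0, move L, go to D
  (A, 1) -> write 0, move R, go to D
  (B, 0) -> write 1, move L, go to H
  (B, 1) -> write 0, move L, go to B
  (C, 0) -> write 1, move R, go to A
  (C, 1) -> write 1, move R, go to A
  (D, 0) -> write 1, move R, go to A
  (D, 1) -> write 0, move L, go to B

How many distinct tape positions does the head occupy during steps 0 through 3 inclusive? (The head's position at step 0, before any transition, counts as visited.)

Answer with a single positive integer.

Answer: 2

Derivation:
Step 1: in state A at pos 0, read 0 -> (A,0)->write 0,move L,goto D. Now: state=D, head=-1, tape[-2..1]=0000 (head:  ^)
Step 2: in state D at pos -1, read 0 -> (D,0)->write 1,move R,goto A. Now: state=A, head=0, tape[-2..1]=0100 (head:   ^)
Step 3: in state A at pos 0, read 0 -> (A,0)->write 0,move L,goto D. Now: state=D, head=-1, tape[-2..1]=0100 (head:  ^)
Head positions at steps 0..3: starting at 0, distinct positions visited = {-1, 0} -> 2 position(s)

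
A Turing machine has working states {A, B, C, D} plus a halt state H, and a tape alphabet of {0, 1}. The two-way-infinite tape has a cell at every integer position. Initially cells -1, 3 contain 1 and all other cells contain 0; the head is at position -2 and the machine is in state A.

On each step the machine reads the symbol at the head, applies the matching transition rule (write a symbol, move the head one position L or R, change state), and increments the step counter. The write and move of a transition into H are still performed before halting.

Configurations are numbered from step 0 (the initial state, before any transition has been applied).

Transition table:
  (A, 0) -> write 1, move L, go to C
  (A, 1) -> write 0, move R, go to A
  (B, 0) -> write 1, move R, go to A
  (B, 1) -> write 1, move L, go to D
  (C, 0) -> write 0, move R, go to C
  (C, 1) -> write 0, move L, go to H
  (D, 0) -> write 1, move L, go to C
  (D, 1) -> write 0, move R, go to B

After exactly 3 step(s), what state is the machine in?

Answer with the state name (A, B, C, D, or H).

Step 1: in state A at pos -2, read 0 -> (A,0)->write 1,move L,goto C. Now: state=C, head=-3, tape[-4..4]=001100010 (head:  ^)
Step 2: in state C at pos -3, read 0 -> (C,0)->write 0,move R,goto C. Now: state=C, head=-2, tape[-4..4]=001100010 (head:   ^)
Step 3: in state C at pos -2, read 1 -> (C,1)->write 0,move L,goto H. Now: state=H, head=-3, tape[-4..4]=000100010 (head:  ^)

Answer: H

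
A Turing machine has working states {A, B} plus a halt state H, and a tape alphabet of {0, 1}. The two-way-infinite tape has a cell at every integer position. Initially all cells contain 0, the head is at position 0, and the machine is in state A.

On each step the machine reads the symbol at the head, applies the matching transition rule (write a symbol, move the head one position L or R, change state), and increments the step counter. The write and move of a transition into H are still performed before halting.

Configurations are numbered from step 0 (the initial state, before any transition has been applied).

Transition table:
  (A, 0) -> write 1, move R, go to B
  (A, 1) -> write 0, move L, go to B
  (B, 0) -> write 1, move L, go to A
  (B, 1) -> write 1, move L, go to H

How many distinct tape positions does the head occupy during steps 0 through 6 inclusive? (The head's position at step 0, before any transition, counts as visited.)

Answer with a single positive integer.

Step 1: in state A at pos 0, read 0 -> (A,0)->write 1,move R,goto B. Now: state=B, head=1, tape[-1..2]=0100 (head:   ^)
Step 2: in state B at pos 1, read 0 -> (B,0)->write 1,move L,goto A. Now: state=A, head=0, tape[-1..2]=0110 (head:  ^)
Step 3: in state A at pos 0, read 1 -> (A,1)->write 0,move L,goto B. Now: state=B, head=-1, tape[-2..2]=00010 (head:  ^)
Step 4: in state B at pos -1, read 0 -> (B,0)->write 1,move L,goto A. Now: state=A, head=-2, tape[-3..2]=001010 (head:  ^)
Step 5: in state A at pos -2, read 0 -> (A,0)->write 1,move R,goto B. Now: state=B, head=-1, tape[-3..2]=011010 (head:   ^)
Step 6: in state B at pos -1, read 1 -> (B,1)->write 1,move L,goto H. Now: state=H, head=-2, tape[-3..2]=011010 (head:  ^)
Head positions at steps 0..6: starting at 0, distinct positions visited = {-2, -1, 0, 1} -> 4 position(s)

Answer: 4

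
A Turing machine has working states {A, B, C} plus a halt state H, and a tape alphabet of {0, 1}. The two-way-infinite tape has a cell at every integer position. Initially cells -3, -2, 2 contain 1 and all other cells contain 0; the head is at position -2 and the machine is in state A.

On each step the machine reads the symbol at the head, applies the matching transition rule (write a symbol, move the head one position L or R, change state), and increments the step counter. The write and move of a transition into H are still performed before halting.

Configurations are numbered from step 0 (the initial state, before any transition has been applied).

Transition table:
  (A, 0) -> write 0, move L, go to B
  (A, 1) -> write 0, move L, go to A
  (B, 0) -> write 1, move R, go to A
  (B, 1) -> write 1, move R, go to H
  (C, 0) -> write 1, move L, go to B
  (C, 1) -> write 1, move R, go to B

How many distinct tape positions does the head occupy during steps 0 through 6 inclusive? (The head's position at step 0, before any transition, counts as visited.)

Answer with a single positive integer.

Answer: 4

Derivation:
Step 1: in state A at pos -2, read 1 -> (A,1)->write 0,move L,goto A. Now: state=A, head=-3, tape[-4..3]=01000010 (head:  ^)
Step 2: in state A at pos -3, read 1 -> (A,1)->write 0,move L,goto A. Now: state=A, head=-4, tape[-5..3]=000000010 (head:  ^)
Step 3: in state A at pos -4, read 0 -> (A,0)->write 0,move L,goto B. Now: state=B, head=-5, tape[-6..3]=0000000010 (head:  ^)
Step 4: in state B at pos -5, read 0 -> (B,0)->write 1,move R,goto A. Now: state=A, head=-4, tape[-6..3]=0100000010 (head:   ^)
Step 5: in state A at pos -4, read 0 -> (A,0)->write 0,move L,goto B. Now: state=B, head=-5, tape[-6..3]=0100000010 (head:  ^)
Step 6: in state B at pos -5, read 1 -> (B,1)->write 1,move R,goto H. Now: state=H, head=-4, tape[-6..3]=0100000010 (head:   ^)
Head positions at steps 0..6: starting at -2, distinct positions visited = {-5, -4, -3, -2} -> 4 position(s)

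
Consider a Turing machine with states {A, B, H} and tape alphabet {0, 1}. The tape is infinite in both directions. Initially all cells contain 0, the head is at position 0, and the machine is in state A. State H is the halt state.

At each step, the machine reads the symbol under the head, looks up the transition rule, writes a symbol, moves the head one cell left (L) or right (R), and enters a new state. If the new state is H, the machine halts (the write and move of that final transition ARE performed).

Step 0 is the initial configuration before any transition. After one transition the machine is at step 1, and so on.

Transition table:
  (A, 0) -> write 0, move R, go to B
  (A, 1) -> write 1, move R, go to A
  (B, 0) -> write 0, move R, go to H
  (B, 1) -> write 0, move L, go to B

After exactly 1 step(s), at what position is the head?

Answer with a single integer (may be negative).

Step 1: in state A at pos 0, read 0 -> (A,0)->write 0,move R,goto B. Now: state=B, head=1, tape[-1..2]=0000 (head:   ^)

Answer: 1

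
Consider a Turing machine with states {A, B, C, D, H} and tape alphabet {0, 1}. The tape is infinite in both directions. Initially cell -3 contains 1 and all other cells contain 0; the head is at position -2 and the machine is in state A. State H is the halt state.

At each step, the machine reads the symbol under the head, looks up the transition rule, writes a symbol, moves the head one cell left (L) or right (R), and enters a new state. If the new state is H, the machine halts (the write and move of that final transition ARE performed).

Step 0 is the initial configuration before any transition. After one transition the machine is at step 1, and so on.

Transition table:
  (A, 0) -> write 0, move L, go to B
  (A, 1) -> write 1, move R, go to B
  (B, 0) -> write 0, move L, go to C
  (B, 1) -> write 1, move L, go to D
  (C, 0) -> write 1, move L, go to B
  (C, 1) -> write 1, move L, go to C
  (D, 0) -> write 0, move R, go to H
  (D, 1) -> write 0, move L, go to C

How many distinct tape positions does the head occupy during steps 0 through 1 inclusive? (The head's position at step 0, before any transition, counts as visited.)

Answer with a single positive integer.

Step 1: in state A at pos -2, read 0 -> (A,0)->write 0,move L,goto B. Now: state=B, head=-3, tape[-4..-1]=0100 (head:  ^)
Head positions at steps 0..1: starting at -2, distinct positions visited = {-3, -2} -> 2 position(s)

Answer: 2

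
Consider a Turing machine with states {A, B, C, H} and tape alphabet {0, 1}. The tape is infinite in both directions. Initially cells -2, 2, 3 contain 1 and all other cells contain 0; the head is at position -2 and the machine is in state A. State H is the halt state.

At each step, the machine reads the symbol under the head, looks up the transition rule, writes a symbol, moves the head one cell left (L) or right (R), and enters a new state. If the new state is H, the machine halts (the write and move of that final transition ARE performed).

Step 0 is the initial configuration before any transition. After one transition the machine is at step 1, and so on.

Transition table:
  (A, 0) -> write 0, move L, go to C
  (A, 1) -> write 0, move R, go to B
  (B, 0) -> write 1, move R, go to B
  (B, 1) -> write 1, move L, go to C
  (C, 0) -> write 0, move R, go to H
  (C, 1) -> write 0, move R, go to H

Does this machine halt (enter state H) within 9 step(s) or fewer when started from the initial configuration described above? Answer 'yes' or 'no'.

Answer: yes

Derivation:
Step 1: in state A at pos -2, read 1 -> (A,1)->write 0,move R,goto B. Now: state=B, head=-1, tape[-3..4]=00000110 (head:   ^)
Step 2: in state B at pos -1, read 0 -> (B,0)->write 1,move R,goto B. Now: state=B, head=0, tape[-3..4]=00100110 (head:    ^)
Step 3: in state B at pos 0, read 0 -> (B,0)->write 1,move R,goto B. Now: state=B, head=1, tape[-3..4]=00110110 (head:     ^)
Step 4: in state B at pos 1, read 0 -> (B,0)->write 1,move R,goto B. Now: state=B, head=2, tape[-3..4]=00111110 (head:      ^)
Step 5: in state B at pos 2, read 1 -> (B,1)->write 1,move L,goto C. Now: state=C, head=1, tape[-3..4]=00111110 (head:     ^)
Step 6: in state C at pos 1, read 1 -> (C,1)->write 0,move R,goto H. Now: state=H, head=2, tape[-3..4]=00110110 (head:      ^)
State H reached at step 6; 6 <= 9 -> yes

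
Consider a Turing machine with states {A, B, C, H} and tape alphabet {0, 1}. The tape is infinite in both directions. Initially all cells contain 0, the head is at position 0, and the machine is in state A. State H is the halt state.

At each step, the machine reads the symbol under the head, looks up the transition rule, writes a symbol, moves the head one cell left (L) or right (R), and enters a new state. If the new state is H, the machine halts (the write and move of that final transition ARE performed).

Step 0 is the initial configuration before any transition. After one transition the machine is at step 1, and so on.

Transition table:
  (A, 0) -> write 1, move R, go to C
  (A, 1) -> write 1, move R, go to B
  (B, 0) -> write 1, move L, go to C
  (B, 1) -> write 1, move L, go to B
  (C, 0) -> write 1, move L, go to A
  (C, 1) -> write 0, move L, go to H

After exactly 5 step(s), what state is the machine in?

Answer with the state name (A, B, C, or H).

Answer: B

Derivation:
Step 1: in state A at pos 0, read 0 -> (A,0)->write 1,move R,goto C. Now: state=C, head=1, tape[-1..2]=0100 (head:   ^)
Step 2: in state C at pos 1, read 0 -> (C,0)->write 1,move L,goto A. Now: state=A, head=0, tape[-1..2]=0110 (head:  ^)
Step 3: in state A at pos 0, read 1 -> (A,1)->write 1,move R,goto B. Now: state=B, head=1, tape[-1..2]=0110 (head:   ^)
Step 4: in state B at pos 1, read 1 -> (B,1)->write 1,move L,goto B. Now: state=B, head=0, tape[-1..2]=0110 (head:  ^)
Step 5: in state B at pos 0, read 1 -> (B,1)->write 1,move L,goto B. Now: state=B, head=-1, tape[-2..2]=00110 (head:  ^)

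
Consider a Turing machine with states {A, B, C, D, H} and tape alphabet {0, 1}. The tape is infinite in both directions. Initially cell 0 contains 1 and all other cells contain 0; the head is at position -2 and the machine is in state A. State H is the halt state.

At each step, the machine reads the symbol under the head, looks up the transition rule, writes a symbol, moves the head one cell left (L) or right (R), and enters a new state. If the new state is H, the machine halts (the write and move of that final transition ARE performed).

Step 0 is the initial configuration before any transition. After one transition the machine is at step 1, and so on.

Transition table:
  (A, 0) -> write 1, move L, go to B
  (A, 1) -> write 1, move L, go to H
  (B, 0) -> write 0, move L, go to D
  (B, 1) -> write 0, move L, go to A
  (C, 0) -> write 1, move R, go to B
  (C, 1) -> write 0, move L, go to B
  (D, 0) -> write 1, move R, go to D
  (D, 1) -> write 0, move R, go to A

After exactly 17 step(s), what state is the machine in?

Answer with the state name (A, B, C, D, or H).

Answer: H

Derivation:
Step 1: in state A at pos -2, read 0 -> (A,0)->write 1,move L,goto B. Now: state=B, head=-3, tape[-4..1]=001010 (head:  ^)
Step 2: in state B at pos -3, read 0 -> (B,0)->write 0,move L,goto D. Now: state=D, head=-4, tape[-5..1]=0001010 (head:  ^)
Step 3: in state D at pos -4, read 0 -> (D,0)->write 1,move R,goto D. Now: state=D, head=-3, tape[-5..1]=0101010 (head:   ^)
Step 4: in state D at pos -3, read 0 -> (D,0)->write 1,move R,goto D. Now: state=D, head=-2, tape[-5..1]=0111010 (head:    ^)
Step 5: in state D at pos -2, read 1 -> (D,1)->write 0,move R,goto A. Now: state=A, head=-1, tape[-5..1]=0110010 (head:     ^)
Step 6: in state A at pos -1, read 0 -> (A,0)->write 1,move L,goto B. Now: state=B, head=-2, tape[-5..1]=0110110 (head:    ^)
Step 7: in state B at pos -2, read 0 -> (B,0)->write 0,move L,goto D. Now: state=D, head=-3, tape[-5..1]=0110110 (head:   ^)
Step 8: in state D at pos -3, read 1 -> (D,1)->write 0,move R,goto A. Now: state=A, head=-2, tape[-5..1]=0100110 (head:    ^)
Step 9: in state A at pos -2, read 0 -> (A,0)->write 1,move L,goto B. Now: state=B, head=-3, tape[-5..1]=0101110 (head:   ^)
Step 10: in state B at pos -3, read 0 -> (B,0)->write 0,move L,goto D. Now: state=D, head=-4, tape[-5..1]=0101110 (head:  ^)
Step 11: in state D at pos -4, read 1 -> (D,1)->write 0,move R,goto A. Now: state=A, head=-3, tape[-5..1]=0001110 (head:   ^)
Step 12: in state A at pos -3, read 0 -> (A,0)->write 1,move L,goto B. Now: state=B, head=-4, tape[-5..1]=0011110 (head:  ^)
Step 13: in state B at pos -4, read 0 -> (B,0)->write 0,move L,goto D. Now: state=D, head=-5, tape[-6..1]=00011110 (head:  ^)
Step 14: in state D at pos -5, read 0 -> (D,0)->write 1,move R,goto D. Now: state=D, head=-4, tape[-6..1]=01011110 (head:   ^)
Step 15: in state D at pos -4, read 0 -> (D,0)->write 1,move R,goto D. Now: state=D, head=-3, tape[-6..1]=01111110 (head:    ^)
Step 16: in state D at pos -3, read 1 -> (D,1)->write 0,move R,goto A. Now: state=A, head=-2, tape[-6..1]=01101110 (head:     ^)
Step 17: in state A at pos -2, read 1 -> (A,1)->write 1,move L,goto H. Now: state=H, head=-3, tape[-6..1]=01101110 (head:    ^)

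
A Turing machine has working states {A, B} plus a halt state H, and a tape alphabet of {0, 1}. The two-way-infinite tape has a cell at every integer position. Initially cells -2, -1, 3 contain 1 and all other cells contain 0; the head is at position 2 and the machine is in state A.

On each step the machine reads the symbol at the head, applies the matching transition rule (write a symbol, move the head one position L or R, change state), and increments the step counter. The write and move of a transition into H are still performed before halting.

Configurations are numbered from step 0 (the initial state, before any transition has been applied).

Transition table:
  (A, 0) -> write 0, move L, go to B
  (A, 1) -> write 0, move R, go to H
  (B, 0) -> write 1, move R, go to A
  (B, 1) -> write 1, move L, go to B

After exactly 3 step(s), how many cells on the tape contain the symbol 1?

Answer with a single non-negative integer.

Answer: 4

Derivation:
Step 1: in state A at pos 2, read 0 -> (A,0)->write 0,move L,goto B. Now: state=B, head=1, tape[-3..4]=01100010 (head:     ^)
Step 2: in state B at pos 1, read 0 -> (B,0)->write 1,move R,goto A. Now: state=A, head=2, tape[-3..4]=01101010 (head:      ^)
Step 3: in state A at pos 2, read 0 -> (A,0)->write 0,move L,goto B. Now: state=B, head=1, tape[-3..4]=01101010 (head:     ^)
Cells containing 1 after step 3: {-2, -1, 1, 3} -> 4 cell(s)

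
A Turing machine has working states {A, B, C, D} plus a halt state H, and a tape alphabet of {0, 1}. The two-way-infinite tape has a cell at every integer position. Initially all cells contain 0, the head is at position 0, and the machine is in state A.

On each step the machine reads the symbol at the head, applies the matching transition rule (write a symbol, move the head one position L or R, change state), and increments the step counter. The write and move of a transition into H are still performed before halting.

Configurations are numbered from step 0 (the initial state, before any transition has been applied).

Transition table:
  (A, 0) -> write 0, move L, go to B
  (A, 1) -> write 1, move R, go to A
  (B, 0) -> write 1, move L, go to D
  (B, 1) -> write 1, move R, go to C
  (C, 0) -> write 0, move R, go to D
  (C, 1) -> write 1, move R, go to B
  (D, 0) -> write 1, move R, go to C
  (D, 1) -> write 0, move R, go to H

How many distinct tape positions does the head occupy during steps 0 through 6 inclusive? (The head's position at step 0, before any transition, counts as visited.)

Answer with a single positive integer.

Answer: 3

Derivation:
Step 1: in state A at pos 0, read 0 -> (A,0)->write 0,move L,goto B. Now: state=B, head=-1, tape[-2..1]=0000 (head:  ^)
Step 2: in state B at pos -1, read 0 -> (B,0)->write 1,move L,goto D. Now: state=D, head=-2, tape[-3..1]=00100 (head:  ^)
Step 3: in state D at pos -2, read 0 -> (D,0)->write 1,move R,goto C. Now: state=C, head=-1, tape[-3..1]=01100 (head:   ^)
Step 4: in state C at pos -1, read 1 -> (C,1)->write 1,move R,goto B. Now: state=B, head=0, tape[-3..1]=01100 (head:    ^)
Step 5: in state B at pos 0, read 0 -> (B,0)->write 1,move L,goto D. Now: state=D, head=-1, tape[-3..1]=01110 (head:   ^)
Step 6: in state D at pos -1, read 1 -> (D,1)->write 0,move R,goto H. Now: state=H, head=0, tape[-3..1]=01010 (head:    ^)
Head positions at steps 0..6: starting at 0, distinct positions visited = {-2, -1, 0} -> 3 position(s)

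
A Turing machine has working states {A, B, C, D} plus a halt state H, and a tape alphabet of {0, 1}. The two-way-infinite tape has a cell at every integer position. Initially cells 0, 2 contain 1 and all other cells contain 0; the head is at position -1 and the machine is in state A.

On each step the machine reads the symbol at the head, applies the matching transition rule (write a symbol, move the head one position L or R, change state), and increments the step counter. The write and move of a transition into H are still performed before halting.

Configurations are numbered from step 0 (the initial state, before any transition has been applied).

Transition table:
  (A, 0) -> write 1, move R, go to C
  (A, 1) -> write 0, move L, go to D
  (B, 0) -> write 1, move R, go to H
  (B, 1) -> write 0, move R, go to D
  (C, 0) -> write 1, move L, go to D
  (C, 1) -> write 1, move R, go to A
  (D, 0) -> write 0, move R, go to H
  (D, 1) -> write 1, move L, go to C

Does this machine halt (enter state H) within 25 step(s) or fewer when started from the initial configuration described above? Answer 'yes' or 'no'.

Step 1: in state A at pos -1, read 0 -> (A,0)->write 1,move R,goto C. Now: state=C, head=0, tape[-2..3]=011010 (head:   ^)
Step 2: in state C at pos 0, read 1 -> (C,1)->write 1,move R,goto A. Now: state=A, head=1, tape[-2..3]=011010 (head:    ^)
Step 3: in state A at pos 1, read 0 -> (A,0)->write 1,move R,goto C. Now: state=C, head=2, tape[-2..3]=011110 (head:     ^)
Step 4: in state C at pos 2, read 1 -> (C,1)->write 1,move R,goto A. Now: state=A, head=3, tape[-2..4]=0111100 (head:      ^)
Step 5: in state A at pos 3, read 0 -> (A,0)->write 1,move R,goto C. Now: state=C, head=4, tape[-2..5]=01111100 (head:       ^)
Step 6: in state C at pos 4, read 0 -> (C,0)->write 1,move L,goto D. Now: state=D, head=3, tape[-2..5]=01111110 (head:      ^)
Step 7: in state D at pos 3, read 1 -> (D,1)->write 1,move L,goto C. Now: state=C, head=2, tape[-2..5]=01111110 (head:     ^)
Step 8: in state C at pos 2, read 1 -> (C,1)->write 1,move R,goto A. Now: state=A, head=3, tape[-2..5]=01111110 (head:      ^)
Step 9: in state A at pos 3, read 1 -> (A,1)->write 0,move L,goto D. Now: state=D, head=2, tape[-2..5]=01111010 (head:     ^)
Step 10: in state D at pos 2, read 1 -> (D,1)->write 1,move L,goto C. Now: state=C, head=1, tape[-2..5]=01111010 (head:    ^)
Step 11: in state C at pos 1, read 1 -> (C,1)->write 1,move R,goto A. Now: state=A, head=2, tape[-2..5]=01111010 (head:     ^)
Step 12: in state A at pos 2, read 1 -> (A,1)->write 0,move L,goto D. Now: state=D, head=1, tape[-2..5]=01110010 (head:    ^)
Step 13: in state D at pos 1, read 1 -> (D,1)->write 1,move L,goto C. Now: state=C, head=0, tape[-2..5]=01110010 (head:   ^)
Step 14: in state C at pos 0, read 1 -> (C,1)->write 1,move R,goto A. Now: state=A, head=1, tape[-2..5]=01110010 (head:    ^)
Step 15: in state A at pos 1, read 1 -> (A,1)->write 0,move L,goto D. Now: state=D, head=0, tape[-2..5]=01100010 (head:   ^)
Step 16: in state D at pos 0, read 1 -> (D,1)->write 1,move L,goto C. Now: state=C, head=-1, tape[-2..5]=01100010 (head:  ^)
Step 17: in state C at pos -1, read 1 -> (C,1)->write 1,move R,goto A. Now: state=A, head=0, tape[-2..5]=01100010 (head:   ^)
Step 18: in state A at pos 0, read 1 -> (A,1)->write 0,move L,goto D. Now: state=D, head=-1, tape[-2..5]=01000010 (head:  ^)
Step 19: in state D at pos -1, read 1 -> (D,1)->write 1,move L,goto C. Now: state=C, head=-2, tape[-3..5]=001000010 (head:  ^)
Step 20: in state C at pos -2, read 0 -> (C,0)->write 1,move L,goto D. Now: state=D, head=-3, tape[-4..5]=0011000010 (head:  ^)
Step 21: in state D at pos -3, read 0 -> (D,0)->write 0,move R,goto H. Now: state=H, head=-2, tape[-4..5]=0011000010 (head:   ^)
State H reached at step 21; 21 <= 25 -> yes

Answer: yes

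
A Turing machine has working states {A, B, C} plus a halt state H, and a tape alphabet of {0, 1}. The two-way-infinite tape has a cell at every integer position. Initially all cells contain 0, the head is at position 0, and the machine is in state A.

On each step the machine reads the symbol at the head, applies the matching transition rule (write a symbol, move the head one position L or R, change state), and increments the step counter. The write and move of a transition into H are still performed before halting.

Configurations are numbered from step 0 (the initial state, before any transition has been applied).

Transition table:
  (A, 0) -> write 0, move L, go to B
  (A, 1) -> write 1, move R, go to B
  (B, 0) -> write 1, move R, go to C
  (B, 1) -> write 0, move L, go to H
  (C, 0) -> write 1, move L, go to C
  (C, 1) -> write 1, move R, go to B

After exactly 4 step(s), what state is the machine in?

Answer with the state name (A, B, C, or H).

Answer: B

Derivation:
Step 1: in state A at pos 0, read 0 -> (A,0)->write 0,move L,goto B. Now: state=B, head=-1, tape[-2..1]=0000 (head:  ^)
Step 2: in state B at pos -1, read 0 -> (B,0)->write 1,move R,goto C. Now: state=C, head=0, tape[-2..1]=0100 (head:   ^)
Step 3: in state C at pos 0, read 0 -> (C,0)->write 1,move L,goto C. Now: state=C, head=-1, tape[-2..1]=0110 (head:  ^)
Step 4: in state C at pos -1, read 1 -> (C,1)->write 1,move R,goto B. Now: state=B, head=0, tape[-2..1]=0110 (head:   ^)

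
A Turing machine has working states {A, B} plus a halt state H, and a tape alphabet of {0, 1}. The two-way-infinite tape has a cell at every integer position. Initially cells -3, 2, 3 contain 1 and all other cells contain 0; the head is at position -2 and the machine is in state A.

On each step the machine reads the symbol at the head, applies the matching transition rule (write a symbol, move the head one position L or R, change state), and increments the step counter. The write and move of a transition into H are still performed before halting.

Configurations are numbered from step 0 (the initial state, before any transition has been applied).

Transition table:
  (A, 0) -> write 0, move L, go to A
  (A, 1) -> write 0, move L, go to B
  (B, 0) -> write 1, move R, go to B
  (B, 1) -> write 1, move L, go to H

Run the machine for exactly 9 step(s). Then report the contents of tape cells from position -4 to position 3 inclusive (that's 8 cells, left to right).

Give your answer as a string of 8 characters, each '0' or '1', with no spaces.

Step 1: in state A at pos -2, read 0 -> (A,0)->write 0,move L,goto A. Now: state=A, head=-3, tape[-4..4]=010000110 (head:  ^)
Step 2: in state A at pos -3, read 1 -> (A,1)->write 0,move L,goto B. Now: state=B, head=-4, tape[-5..4]=0000000110 (head:  ^)
Step 3: in state B at pos -4, read 0 -> (B,0)->write 1,move R,goto B. Now: state=B, head=-3, tape[-5..4]=0100000110 (head:   ^)
Step 4: in state B at pos -3, read 0 -> (B,0)->write 1,move R,goto B. Now: state=B, head=-2, tape[-5..4]=0110000110 (head:    ^)
Step 5: in state B at pos -2, read 0 -> (B,0)->write 1,move R,goto B. Now: state=B, head=-1, tape[-5..4]=0111000110 (head:     ^)
Step 6: in state B at pos -1, read 0 -> (B,0)->write 1,move R,goto B. Now: state=B, head=0, tape[-5..4]=0111100110 (head:      ^)
Step 7: in state B at pos 0, read 0 -> (B,0)->write 1,move R,goto B. Now: state=B, head=1, tape[-5..4]=0111110110 (head:       ^)
Step 8: in state B at pos 1, read 0 -> (B,0)->write 1,move R,goto B. Now: state=B, head=2, tape[-5..4]=0111111110 (head:        ^)
Step 9: in state B at pos 2, read 1 -> (B,1)->write 1,move L,goto H. Now: state=H, head=1, tape[-5..4]=0111111110 (head:       ^)

Answer: 11111111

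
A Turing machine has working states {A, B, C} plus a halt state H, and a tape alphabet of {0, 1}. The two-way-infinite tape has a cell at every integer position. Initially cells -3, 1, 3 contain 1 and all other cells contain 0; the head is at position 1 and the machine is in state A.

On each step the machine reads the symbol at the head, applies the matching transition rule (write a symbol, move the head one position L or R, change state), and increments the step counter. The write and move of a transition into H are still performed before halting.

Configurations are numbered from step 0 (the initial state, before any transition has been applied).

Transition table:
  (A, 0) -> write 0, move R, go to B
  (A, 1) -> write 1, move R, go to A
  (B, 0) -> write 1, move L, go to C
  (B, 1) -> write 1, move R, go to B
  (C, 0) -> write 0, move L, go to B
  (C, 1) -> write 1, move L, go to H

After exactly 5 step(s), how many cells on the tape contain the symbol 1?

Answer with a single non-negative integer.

Step 1: in state A at pos 1, read 1 -> (A,1)->write 1,move R,goto A. Now: state=A, head=2, tape[-4..4]=010001010 (head:       ^)
Step 2: in state A at pos 2, read 0 -> (A,0)->write 0,move R,goto B. Now: state=B, head=3, tape[-4..4]=010001010 (head:        ^)
Step 3: in state B at pos 3, read 1 -> (B,1)->write 1,move R,goto B. Now: state=B, head=4, tape[-4..5]=0100010100 (head:         ^)
Step 4: in state B at pos 4, read 0 -> (B,0)->write 1,move L,goto C. Now: state=C, head=3, tape[-4..5]=0100010110 (head:        ^)
Step 5: in state C at pos 3, read 1 -> (C,1)->write 1,move L,goto H. Now: state=H, head=2, tape[-4..5]=0100010110 (head:       ^)
Cells containing 1 after step 5: {-3, 1, 3, 4} -> 4 cell(s)

Answer: 4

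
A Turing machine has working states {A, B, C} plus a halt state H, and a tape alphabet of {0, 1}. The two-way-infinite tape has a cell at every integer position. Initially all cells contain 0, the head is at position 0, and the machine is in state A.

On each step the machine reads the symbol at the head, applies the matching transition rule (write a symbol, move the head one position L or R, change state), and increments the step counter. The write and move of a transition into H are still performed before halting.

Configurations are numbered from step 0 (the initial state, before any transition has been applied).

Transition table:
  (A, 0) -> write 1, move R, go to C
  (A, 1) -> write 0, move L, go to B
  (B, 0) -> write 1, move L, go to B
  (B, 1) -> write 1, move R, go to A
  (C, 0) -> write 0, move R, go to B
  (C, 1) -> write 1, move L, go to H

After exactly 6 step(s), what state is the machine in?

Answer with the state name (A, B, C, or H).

Step 1: in state A at pos 0, read 0 -> (A,0)->write 1,move R,goto C. Now: state=C, head=1, tape[-1..2]=0100 (head:   ^)
Step 2: in state C at pos 1, read 0 -> (C,0)->write 0,move R,goto B. Now: state=B, head=2, tape[-1..3]=01000 (head:    ^)
Step 3: in state B at pos 2, read 0 -> (B,0)->write 1,move L,goto B. Now: state=B, head=1, tape[-1..3]=01010 (head:   ^)
Step 4: in state B at pos 1, read 0 -> (B,0)->write 1,move L,goto B. Now: state=B, head=0, tape[-1..3]=01110 (head:  ^)
Step 5: in state B at pos 0, read 1 -> (B,1)->write 1,move R,goto A. Now: state=A, head=1, tape[-1..3]=01110 (head:   ^)
Step 6: in state A at pos 1, read 1 -> (A,1)->write 0,move L,goto B. Now: state=B, head=0, tape[-1..3]=01010 (head:  ^)

Answer: B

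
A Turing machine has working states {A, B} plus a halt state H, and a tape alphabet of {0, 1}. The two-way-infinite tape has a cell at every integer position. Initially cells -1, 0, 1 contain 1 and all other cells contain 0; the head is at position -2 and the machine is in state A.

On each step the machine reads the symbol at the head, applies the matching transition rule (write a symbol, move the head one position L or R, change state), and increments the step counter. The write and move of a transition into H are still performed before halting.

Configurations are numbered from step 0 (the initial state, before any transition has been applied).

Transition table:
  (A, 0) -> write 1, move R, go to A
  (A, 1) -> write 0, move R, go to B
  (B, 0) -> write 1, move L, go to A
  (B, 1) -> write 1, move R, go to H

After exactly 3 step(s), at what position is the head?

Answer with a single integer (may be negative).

Answer: 1

Derivation:
Step 1: in state A at pos -2, read 0 -> (A,0)->write 1,move R,goto A. Now: state=A, head=-1, tape[-3..2]=011110 (head:   ^)
Step 2: in state A at pos -1, read 1 -> (A,1)->write 0,move R,goto B. Now: state=B, head=0, tape[-3..2]=010110 (head:    ^)
Step 3: in state B at pos 0, read 1 -> (B,1)->write 1,move R,goto H. Now: state=H, head=1, tape[-3..2]=010110 (head:     ^)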